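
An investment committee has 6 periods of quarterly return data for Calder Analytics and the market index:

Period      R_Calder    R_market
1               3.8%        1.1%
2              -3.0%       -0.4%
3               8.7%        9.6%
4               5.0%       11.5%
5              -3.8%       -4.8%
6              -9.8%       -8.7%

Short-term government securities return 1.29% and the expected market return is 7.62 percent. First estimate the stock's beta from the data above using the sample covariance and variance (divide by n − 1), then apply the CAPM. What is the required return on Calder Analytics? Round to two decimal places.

Mean R_i = (3.8 − 3.0 + 8.7 + 5.0 − 3.8 − 9.8) / 6 = 0.1500%
Mean R_m = (1.1 − 0.4 + 9.6 + 11.5 − 4.8 − 8.7) / 6 = 1.3833%
Σ(R_i − R̄_i)(R_m − R̄_m) = 248.6550  ⇒  Cov = 248.6550 / 5 = 49.7310
Σ(R_m − R̄_m)² = 313.0283  ⇒  Var(R_m) = 313.0283 / 5 = 62.6057
β = Cov / Var(R_m) = 49.7310 / 62.6057 = 0.7944
MRP = 7.62% − 1.29% = 6.33%
E(R) = R_f + β × MRP = 1.29% + 0.7944 × 6.33% = 6.32%

6.32%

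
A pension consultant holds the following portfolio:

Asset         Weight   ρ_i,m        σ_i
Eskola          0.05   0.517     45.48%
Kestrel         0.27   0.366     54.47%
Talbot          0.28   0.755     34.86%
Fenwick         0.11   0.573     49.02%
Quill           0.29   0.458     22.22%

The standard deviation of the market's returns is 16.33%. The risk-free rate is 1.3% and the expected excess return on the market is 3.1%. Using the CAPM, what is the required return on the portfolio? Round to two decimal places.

β_Eskola = 0.517 × 45.48% / 16.33% = 1.4399
β_Kestrel = 0.366 × 54.47% / 16.33% = 1.2208
β_Talbot = 0.755 × 34.86% / 16.33% = 1.6117
β_Fenwick = 0.573 × 49.02% / 16.33% = 1.7201
β_Quill = 0.458 × 22.22% / 16.33% = 0.6232
β_P = Σ w_i β_i = 0.05×1.4399 + 0.27×1.2208 + 0.28×1.6117 + 0.11×1.7201 + 0.29×0.6232 = 1.2228
E(R_P) = R_f + β_P × MRP = 1.3% + 1.2228 × 3.1% = 5.09%

5.09%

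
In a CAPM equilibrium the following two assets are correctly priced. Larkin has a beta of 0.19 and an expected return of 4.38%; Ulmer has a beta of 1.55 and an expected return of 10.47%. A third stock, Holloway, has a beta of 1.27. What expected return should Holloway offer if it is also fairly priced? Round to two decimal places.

MRP (SML slope) = (10.47% − 4.38%) / (1.55 − 0.19) = 6.09% / 1.36 = 4.4779%
R_f (intercept) = 4.38% − 0.19 × 4.4779% = 3.5292%
E(R_Holloway) = R_f + β × MRP = 3.5292% + 1.27 × 4.4779% = 9.22%

9.22%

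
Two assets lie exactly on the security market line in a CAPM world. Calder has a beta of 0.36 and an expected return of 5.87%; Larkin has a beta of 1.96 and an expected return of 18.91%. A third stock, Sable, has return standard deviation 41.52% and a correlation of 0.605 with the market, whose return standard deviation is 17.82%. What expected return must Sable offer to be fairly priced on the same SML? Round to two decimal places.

MRP = (18.91% − 5.87%) / (1.96 − 0.36) = 8.1500%
R_f = 5.87% − 0.36 × 8.1500% = 2.9360%
β_Sable = ρ·σ_i/σ_m = 0.605 × 41.52 / 17.82 = 1.4096
E(R_Sable) = R_f + β × MRP = 2.9360% + 1.4096 × 8.1500% = 14.42%

14.42%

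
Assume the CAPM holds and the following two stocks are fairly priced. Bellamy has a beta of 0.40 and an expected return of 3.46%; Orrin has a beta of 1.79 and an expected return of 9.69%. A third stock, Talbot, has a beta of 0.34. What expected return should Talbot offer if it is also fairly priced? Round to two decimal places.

MRP (SML slope) = (9.69% − 3.46%) / (1.79 − 0.40) = 6.23% / 1.39 = 4.4820%
R_f (intercept) = 3.46% − 0.40 × 4.4820% = 1.6672%
E(R_Talbot) = R_f + β × MRP = 1.6672% + 0.34 × 4.4820% = 3.19%

3.19%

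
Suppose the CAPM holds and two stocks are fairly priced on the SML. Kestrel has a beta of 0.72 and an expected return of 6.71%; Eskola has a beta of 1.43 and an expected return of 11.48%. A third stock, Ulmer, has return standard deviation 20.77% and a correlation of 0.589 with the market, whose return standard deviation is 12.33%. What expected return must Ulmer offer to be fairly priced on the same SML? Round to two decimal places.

MRP = (11.48% − 6.71%) / (1.43 − 0.72) = 6.7183%
R_f = 6.71% − 0.72 × 6.7183% = 1.8728%
β_Ulmer = ρ·σ_i/σ_m = 0.589 × 20.77 / 12.33 = 0.9922
E(R_Ulmer) = R_f + β × MRP = 1.8728% + 0.9922 × 6.7183% = 8.54%

8.54%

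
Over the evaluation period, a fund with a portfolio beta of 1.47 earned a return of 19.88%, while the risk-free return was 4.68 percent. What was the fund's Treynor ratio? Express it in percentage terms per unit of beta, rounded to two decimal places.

Treynor = (R_P − R_f) / β_P = (19.88% − 4.68%) / 1.4700 = 15.20% / 1.4700 = 10.34%

10.34%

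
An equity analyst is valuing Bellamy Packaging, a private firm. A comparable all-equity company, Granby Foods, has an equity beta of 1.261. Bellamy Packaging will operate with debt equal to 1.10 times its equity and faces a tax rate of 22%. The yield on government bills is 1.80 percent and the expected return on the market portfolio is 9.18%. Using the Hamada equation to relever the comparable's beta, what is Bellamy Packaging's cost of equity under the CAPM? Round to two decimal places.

β_L = β_U × [1 + (1 − t)(D/E)] = 1.261 × [1 + (1 − 0.22) × 1.10]
    = 1.261 × [1 + 0.78 × 1.10] = 1.261 × 1.8580 = 2.3429
MRP = 9.18% − 1.80% = 7.38%
E(R) = R_f + β_L × MRP = 1.80% + 2.3429 × 7.38% = 19.09%

19.09%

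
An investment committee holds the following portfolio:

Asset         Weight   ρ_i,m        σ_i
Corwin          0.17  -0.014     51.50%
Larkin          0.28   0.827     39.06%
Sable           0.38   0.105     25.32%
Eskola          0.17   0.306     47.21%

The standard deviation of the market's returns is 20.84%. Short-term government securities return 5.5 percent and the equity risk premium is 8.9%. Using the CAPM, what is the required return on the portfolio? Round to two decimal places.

β_Corwin = -0.014 × 51.50% / 20.84% = -0.0346
β_Larkin = 0.827 × 39.06% / 20.84% = 1.5500
β_Sable = 0.105 × 25.32% / 20.84% = 0.1276
β_Eskola = 0.306 × 47.21% / 20.84% = 0.6932
β_P = Σ w_i β_i = 0.17×-0.0346 + 0.28×1.5500 + 0.38×0.1276 + 0.17×0.6932 = 0.5945
E(R_P) = R_f + β_P × MRP = 5.5% + 0.5945 × 8.9% = 10.79%

10.79%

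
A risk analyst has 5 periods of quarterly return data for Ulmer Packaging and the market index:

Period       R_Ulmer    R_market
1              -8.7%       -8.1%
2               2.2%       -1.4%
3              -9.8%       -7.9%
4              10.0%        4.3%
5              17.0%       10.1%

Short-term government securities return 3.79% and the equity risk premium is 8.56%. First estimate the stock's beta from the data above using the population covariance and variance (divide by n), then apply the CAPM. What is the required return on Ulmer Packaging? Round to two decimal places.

Mean R_i = (-8.7 + 2.2 − 9.8 + 10.0 + 17.0) / 5 = 2.1400%
Mean R_m = (-8.1 − 1.4 − 7.9 + 4.3 + 10.1) / 5 = -0.6000%
Σ(R_i − R̄_i)(R_m − R̄_m) = 365.9300  ⇒  Cov = 365.9300 / 5 = 73.1860
Σ(R_m − R̄_m)² = 248.6800  ⇒  Var(R_m) = 248.6800 / 5 = 49.7360
β = Cov / Var(R_m) = 73.1860 / 49.7360 = 1.4715
E(R) = R_f + β × MRP = 3.79% + 1.4715 × 8.56% = 16.39%

16.39%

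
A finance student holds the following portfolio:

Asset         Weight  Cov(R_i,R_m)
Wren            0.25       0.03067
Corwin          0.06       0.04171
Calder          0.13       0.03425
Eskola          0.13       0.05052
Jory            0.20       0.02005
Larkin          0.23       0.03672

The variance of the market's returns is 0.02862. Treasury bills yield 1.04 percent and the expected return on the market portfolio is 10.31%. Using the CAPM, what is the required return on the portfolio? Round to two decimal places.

11.94%

β_Wren = 0.03067 / 0.02862 = 1.0716
β_Corwin = 0.04171 / 0.02862 = 1.4574
β_Calder = 0.03425 / 0.02862 = 1.1967
β_Eskola = 0.05052 / 0.02862 = 1.7652
β_Jory = 0.02005 / 0.02862 = 0.7006
β_Larkin = 0.03672 / 0.02862 = 1.2830
β_P = Σ w_i β_i = 0.25×1.0716 + 0.06×1.4574 + 0.13×1.1967 + 0.13×1.7652 + 0.20×0.7006 + 0.23×1.2830 = 1.1756
MRP = 10.31% − 1.04% = 9.27%
E(R_P) = R_f + β_P × MRP = 1.04% + 1.1756 × 9.27% = 11.94%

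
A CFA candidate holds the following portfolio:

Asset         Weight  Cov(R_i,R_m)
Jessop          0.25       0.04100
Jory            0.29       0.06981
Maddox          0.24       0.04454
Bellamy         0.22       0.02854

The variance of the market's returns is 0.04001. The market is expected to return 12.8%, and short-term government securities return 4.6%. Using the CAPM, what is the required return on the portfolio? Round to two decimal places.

β_Jessop = 0.04100 / 0.04001 = 1.0247
β_Jory = 0.06981 / 0.04001 = 1.7448
β_Maddox = 0.04454 / 0.04001 = 1.1132
β_Bellamy = 0.02854 / 0.04001 = 0.7133
β_P = Σ w_i β_i = 0.25×1.0247 + 0.29×1.7448 + 0.24×1.1132 + 0.22×0.7133 = 1.1863
MRP = 12.8% − 4.6% = 8.20%
E(R_P) = R_f + β_P × MRP = 4.6% + 1.1863 × 8.2% = 14.33%

14.33%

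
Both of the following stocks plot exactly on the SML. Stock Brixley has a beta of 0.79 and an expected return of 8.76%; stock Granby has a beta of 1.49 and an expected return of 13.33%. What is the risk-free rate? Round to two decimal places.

Both satisfy E(R) = R_f + β·MRP, so the slope of the SML is
MRP = (13.33% − 8.76%) / (1.49 − 0.79) = 4.57% / 0.70 = 6.5286%
R_f = E(R_Brixley) − β_Brixley·MRP = 8.76% − 0.79 × 6.5286% = 3.6024%

3.60%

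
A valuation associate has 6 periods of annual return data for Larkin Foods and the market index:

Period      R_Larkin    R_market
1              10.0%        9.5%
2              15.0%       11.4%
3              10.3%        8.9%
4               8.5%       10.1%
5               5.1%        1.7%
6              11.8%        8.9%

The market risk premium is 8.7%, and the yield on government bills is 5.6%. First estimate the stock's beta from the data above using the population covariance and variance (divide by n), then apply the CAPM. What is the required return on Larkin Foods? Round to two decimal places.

12.49%

Mean R_i = (10.0 + 15.0 + 10.3 + 8.5 + 5.1 + 11.8) / 6 = 10.1167%
Mean R_m = (9.5 + 11.4 + 8.9 + 10.1 + 1.7 + 8.9) / 6 = 8.4167%
Σ(R_i − R̄_i)(R_m − R̄_m) = 46.3183  ⇒  Cov = 46.3183 / 6 = 7.7197
Σ(R_m − R̄_m)² = 58.4883  ⇒  Var(R_m) = 58.4883 / 6 = 9.7481
β = Cov / Var(R_m) = 7.7197 / 9.7481 = 0.7919
E(R) = R_f + β × MRP = 5.6% + 0.7919 × 8.7% = 12.49%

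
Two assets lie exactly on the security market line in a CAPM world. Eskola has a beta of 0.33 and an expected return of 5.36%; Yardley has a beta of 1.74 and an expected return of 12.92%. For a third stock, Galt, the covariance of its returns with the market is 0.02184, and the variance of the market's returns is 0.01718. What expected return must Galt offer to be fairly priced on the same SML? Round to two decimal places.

MRP = (12.92% − 5.36%) / (1.74 − 0.33) = 5.3617%
R_f = 5.36% − 0.33 × 5.3617% = 3.5906%
β_Galt = Cov / Var(R_m) = 0.02184 / 0.01718 = 1.2712
E(R_Galt) = R_f + β × MRP = 3.5906% + 1.2712 × 5.3617% = 10.41%

10.41%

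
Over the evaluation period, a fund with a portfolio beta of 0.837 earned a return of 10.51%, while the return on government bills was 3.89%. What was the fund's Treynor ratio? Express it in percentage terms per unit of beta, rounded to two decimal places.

Treynor = (R_P − R_f) / β_P = (10.51% − 3.89%) / 0.8370 = 6.62% / 0.8370 = 7.91%

7.91%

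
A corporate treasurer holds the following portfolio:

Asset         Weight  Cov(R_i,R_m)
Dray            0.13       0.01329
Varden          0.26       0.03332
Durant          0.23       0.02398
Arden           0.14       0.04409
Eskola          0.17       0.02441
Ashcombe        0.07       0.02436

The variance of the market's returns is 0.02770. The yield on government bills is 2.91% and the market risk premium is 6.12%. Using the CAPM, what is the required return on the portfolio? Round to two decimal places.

β_Dray = 0.01329 / 0.02770 = 0.4798
β_Varden = 0.03332 / 0.02770 = 1.2029
β_Durant = 0.02398 / 0.02770 = 0.8657
β_Arden = 0.04409 / 0.02770 = 1.5917
β_Eskola = 0.02441 / 0.02770 = 0.8812
β_Ashcombe = 0.02436 / 0.02770 = 0.8794
β_P = Σ w_i β_i = 0.13×0.4798 + 0.26×1.2029 + 0.23×0.8657 + 0.14×1.5917 + 0.17×0.8812 + 0.07×0.8794 = 1.0084
E(R_P) = R_f + β_P × MRP = 2.91% + 1.0084 × 6.12% = 9.08%

9.08%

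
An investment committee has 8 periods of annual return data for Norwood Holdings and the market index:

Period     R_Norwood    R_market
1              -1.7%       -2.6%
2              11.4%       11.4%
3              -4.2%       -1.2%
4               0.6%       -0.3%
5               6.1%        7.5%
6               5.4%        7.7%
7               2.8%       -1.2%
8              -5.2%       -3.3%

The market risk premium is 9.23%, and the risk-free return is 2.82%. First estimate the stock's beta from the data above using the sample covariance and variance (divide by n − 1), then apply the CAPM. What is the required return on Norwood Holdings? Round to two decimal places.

Mean R_i = (-1.7 + 11.4 − 4.2 + 0.6 + 6.1 + 5.4 + 2.8 − 5.2) / 8 = 1.9000%
Mean R_m = (-2.6 + 11.4 − 1.2 − 0.3 + 7.5 + 7.7 − 1.2 − 3.3) / 8 = 2.2500%
Σ(R_i − R̄_i)(R_m − R̄_m) = 206.1700  ⇒  Cov = 206.1700 / 7 = 29.4529
Σ(R_m − R̄_m)² = 225.6200  ⇒  Var(R_m) = 225.6200 / 7 = 32.2314
β = Cov / Var(R_m) = 29.4529 / 32.2314 = 0.9138
E(R) = R_f + β × MRP = 2.82% + 0.9138 × 9.23% = 11.25%

11.25%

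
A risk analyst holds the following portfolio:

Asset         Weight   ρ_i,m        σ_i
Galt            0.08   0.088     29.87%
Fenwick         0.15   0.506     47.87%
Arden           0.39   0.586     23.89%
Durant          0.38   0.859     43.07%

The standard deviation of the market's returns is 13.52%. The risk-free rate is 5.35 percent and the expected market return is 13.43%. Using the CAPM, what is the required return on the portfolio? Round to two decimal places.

β_Galt = 0.088 × 29.87% / 13.52% = 0.1944
β_Fenwick = 0.506 × 47.87% / 13.52% = 1.7916
β_Arden = 0.586 × 23.89% / 13.52% = 1.0355
β_Durant = 0.859 × 43.07% / 13.52% = 2.7365
β_P = Σ w_i β_i = 0.08×0.1944 + 0.15×1.7916 + 0.39×1.0355 + 0.38×2.7365 = 1.7280
MRP = 13.43% − 5.35% = 8.08%
E(R_P) = R_f + β_P × MRP = 5.35% + 1.7280 × 8.08% = 19.31%

19.31%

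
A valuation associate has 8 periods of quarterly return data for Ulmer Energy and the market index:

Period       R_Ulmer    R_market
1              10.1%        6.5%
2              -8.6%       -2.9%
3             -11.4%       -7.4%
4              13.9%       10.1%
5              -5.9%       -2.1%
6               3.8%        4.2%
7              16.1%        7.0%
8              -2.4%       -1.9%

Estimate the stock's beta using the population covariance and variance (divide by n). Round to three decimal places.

1.676

Mean R_i = (10.1 − 8.6 − 11.4 + 13.9 − 5.9 + 3.8 + 16.1 − 2.4) / 8 = 1.9500%
Mean R_m = (6.5 − 2.9 − 7.4 + 10.1 − 2.1 + 4.2 + 7.0 − 1.9) / 8 = 1.6875%
Σ(R_i − R̄_i)(R_m − R̄_m) = 434.6250  ⇒  Cov = 434.6250 / 8 = 54.3281
Σ(R_m − R̄_m)² = 259.3088  ⇒  Var(R_m) = 259.3088 / 8 = 32.4136
β = Cov / Var(R_m) = 54.3281 / 32.4136 = 1.6761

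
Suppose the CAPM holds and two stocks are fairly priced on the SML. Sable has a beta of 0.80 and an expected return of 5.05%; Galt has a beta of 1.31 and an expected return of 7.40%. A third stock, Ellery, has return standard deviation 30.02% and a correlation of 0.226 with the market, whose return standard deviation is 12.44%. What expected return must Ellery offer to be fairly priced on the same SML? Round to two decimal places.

MRP = (7.40% − 5.05%) / (1.31 − 0.80) = 4.6078%
R_f = 5.05% − 0.80 × 4.6078% = 1.3638%
β_Ellery = ρ·σ_i/σ_m = 0.226 × 30.02 / 12.44 = 0.5454
E(R_Ellery) = R_f + β × MRP = 1.3638% + 0.5454 × 4.6078% = 3.88%

3.88%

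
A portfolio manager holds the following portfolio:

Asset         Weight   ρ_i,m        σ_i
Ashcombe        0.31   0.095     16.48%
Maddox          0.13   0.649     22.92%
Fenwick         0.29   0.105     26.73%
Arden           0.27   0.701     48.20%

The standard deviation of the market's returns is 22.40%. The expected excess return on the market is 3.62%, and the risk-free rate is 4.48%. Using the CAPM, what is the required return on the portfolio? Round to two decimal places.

β_Ashcombe = 0.095 × 16.48% / 22.40% = 0.0699
β_Maddox = 0.649 × 22.92% / 22.40% = 0.6641
β_Fenwick = 0.105 × 26.73% / 22.40% = 0.1253
β_Arden = 0.701 × 48.20% / 22.40% = 1.5084
β_P = Σ w_i β_i = 0.31×0.0699 + 0.13×0.6641 + 0.29×0.1253 + 0.27×1.5084 = 0.5516
E(R_P) = R_f + β_P × MRP = 4.48% + 0.5516 × 3.62% = 6.48%

6.48%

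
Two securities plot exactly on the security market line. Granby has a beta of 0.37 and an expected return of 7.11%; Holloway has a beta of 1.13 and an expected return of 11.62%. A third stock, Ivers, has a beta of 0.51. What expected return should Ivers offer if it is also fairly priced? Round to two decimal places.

MRP (SML slope) = (11.62% − 7.11%) / (1.13 − 0.37) = 4.51% / 0.76 = 5.9342%
R_f (intercept) = 7.11% − 0.37 × 5.9342% = 4.9143%
E(R_Ivers) = R_f + β × MRP = 4.9143% + 0.51 × 5.9342% = 7.94%

7.94%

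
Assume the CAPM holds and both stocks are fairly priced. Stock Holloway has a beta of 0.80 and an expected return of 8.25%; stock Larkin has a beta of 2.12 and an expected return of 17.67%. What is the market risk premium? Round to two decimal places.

Both satisfy E(R) = R_f + β·MRP, so the slope of the SML is
MRP = (17.67% − 8.25%) / (2.12 − 0.80) = 9.42% / 1.32 = 7.1364%

7.14%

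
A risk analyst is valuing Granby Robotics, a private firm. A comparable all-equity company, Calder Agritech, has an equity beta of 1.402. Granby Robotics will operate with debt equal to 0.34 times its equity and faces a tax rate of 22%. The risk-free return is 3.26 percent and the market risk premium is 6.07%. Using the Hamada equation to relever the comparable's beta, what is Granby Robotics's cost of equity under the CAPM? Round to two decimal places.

14.03%

β_L = β_U × [1 + (1 − t)(D/E)] = 1.402 × [1 + (1 − 0.22) × 0.34]
    = 1.402 × [1 + 0.78 × 0.34] = 1.402 × 1.2652 = 1.7738
E(R) = R_f + β_L × MRP = 3.26% + 1.7738 × 6.07% = 14.03%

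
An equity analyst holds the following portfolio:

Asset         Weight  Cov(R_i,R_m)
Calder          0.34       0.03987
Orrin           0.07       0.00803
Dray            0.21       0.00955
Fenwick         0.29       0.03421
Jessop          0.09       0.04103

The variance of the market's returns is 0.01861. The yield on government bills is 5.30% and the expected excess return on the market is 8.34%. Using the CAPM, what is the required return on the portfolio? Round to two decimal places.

β_Calder = 0.03987 / 0.01861 = 2.1424
β_Orrin = 0.00803 / 0.01861 = 0.4315
β_Dray = 0.00955 / 0.01861 = 0.5132
β_Fenwick = 0.03421 / 0.01861 = 1.8383
β_Jessop = 0.04103 / 0.01861 = 2.2047
β_P = Σ w_i β_i = 0.34×2.1424 + 0.07×0.4315 + 0.21×0.5132 + 0.29×1.8383 + 0.09×2.2047 = 1.5979
E(R_P) = R_f + β_P × MRP = 5.30% + 1.5979 × 8.34% = 18.63%

18.63%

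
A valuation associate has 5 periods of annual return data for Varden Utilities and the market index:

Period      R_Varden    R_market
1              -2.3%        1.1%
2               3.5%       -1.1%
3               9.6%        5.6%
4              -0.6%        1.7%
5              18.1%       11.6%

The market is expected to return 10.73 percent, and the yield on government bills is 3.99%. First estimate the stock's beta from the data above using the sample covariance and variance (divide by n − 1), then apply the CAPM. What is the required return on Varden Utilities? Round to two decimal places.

Mean R_i = (-2.3 + 3.5 + 9.6 − 0.6 + 18.1) / 5 = 5.6600%
Mean R_m = (1.1 − 1.1 + 5.6 + 1.7 + 11.6) / 5 = 3.7800%
Σ(R_i − R̄_i)(R_m − R̄_m) = 149.3460  ⇒  Cov = 149.3460 / 4 = 37.3365
Σ(R_m − R̄_m)² = 99.7880  ⇒  Var(R_m) = 99.7880 / 4 = 24.9470
β = Cov / Var(R_m) = 37.3365 / 24.9470 = 1.4966
MRP = 10.73% − 3.99% = 6.74%
E(R) = R_f + β × MRP = 3.99% + 1.4966 × 6.74% = 14.08%

14.08%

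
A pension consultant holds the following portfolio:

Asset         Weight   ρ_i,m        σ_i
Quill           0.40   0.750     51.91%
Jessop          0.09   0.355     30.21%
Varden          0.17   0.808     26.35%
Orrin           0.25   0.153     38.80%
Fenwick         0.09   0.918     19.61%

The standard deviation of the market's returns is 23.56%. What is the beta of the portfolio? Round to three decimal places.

β_Quill = 0.750 × 51.91% / 23.56% = 1.6525
β_Jessop = 0.355 × 30.21% / 23.56% = 0.4552
β_Varden = 0.808 × 26.35% / 23.56% = 0.9037
β_Orrin = 0.153 × 38.80% / 23.56% = 0.2520
β_Fenwick = 0.918 × 19.61% / 23.56% = 0.7641
β_P = Σ w_i β_i = 0.40×1.6525 + 0.09×0.4552 + 0.17×0.9037 + 0.25×0.2520 + 0.09×0.7641 = 0.9874

0.987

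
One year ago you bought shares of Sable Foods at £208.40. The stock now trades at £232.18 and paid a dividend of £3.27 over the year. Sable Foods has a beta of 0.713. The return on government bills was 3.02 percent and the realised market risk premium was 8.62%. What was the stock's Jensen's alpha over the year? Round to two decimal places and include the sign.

+3.81%

Realised HPR = (P1 + D1 − P0) / P0 = (232.18 + 3.27 − 208.40) / 208.40 = 27.05 / 208.40 = 12.9798%
CAPM required = R_f + β·MRP = 3.02% + 0.713 × 8.62% = 9.16606%
α = realised − required = 12.9798% − 9.16606% = +3.81%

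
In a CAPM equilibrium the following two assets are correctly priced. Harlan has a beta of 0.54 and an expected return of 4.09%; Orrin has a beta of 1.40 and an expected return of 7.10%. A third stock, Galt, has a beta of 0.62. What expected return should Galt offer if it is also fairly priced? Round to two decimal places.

4.37%

MRP (SML slope) = (7.10% − 4.09%) / (1.40 − 0.54) = 3.01% / 0.86 = 3.5000%
R_f (intercept) = 4.09% − 0.54 × 3.5000% = 2.2000%
E(R_Galt) = R_f + β × MRP = 2.2000% + 0.62 × 3.5000% = 4.37%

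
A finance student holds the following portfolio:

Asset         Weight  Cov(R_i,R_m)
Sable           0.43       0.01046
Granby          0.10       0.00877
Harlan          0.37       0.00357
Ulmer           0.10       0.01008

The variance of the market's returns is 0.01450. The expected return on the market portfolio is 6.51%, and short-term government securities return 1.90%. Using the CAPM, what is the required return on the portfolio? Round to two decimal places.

4.35%

β_Sable = 0.01046 / 0.01450 = 0.7214
β_Granby = 0.00877 / 0.01450 = 0.6048
β_Harlan = 0.00357 / 0.01450 = 0.2462
β_Ulmer = 0.01008 / 0.01450 = 0.6952
β_P = Σ w_i β_i = 0.43×0.7214 + 0.10×0.6048 + 0.37×0.2462 + 0.10×0.6952 = 0.5313
MRP = 6.51% − 1.90% = 4.61%
E(R_P) = R_f + β_P × MRP = 1.90% + 0.5313 × 4.61% = 4.35%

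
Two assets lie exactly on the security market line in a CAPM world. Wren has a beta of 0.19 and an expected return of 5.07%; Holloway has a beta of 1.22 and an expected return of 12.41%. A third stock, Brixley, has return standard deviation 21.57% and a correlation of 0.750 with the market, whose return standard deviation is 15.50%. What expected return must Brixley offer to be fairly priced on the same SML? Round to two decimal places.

11.15%

MRP = (12.41% − 5.07%) / (1.22 − 0.19) = 7.1262%
R_f = 5.07% − 0.19 × 7.1262% = 3.7160%
β_Brixley = ρ·σ_i/σ_m = 0.750 × 21.57 / 15.50 = 1.0437
E(R_Brixley) = R_f + β × MRP = 3.7160% + 1.0437 × 7.1262% = 11.15%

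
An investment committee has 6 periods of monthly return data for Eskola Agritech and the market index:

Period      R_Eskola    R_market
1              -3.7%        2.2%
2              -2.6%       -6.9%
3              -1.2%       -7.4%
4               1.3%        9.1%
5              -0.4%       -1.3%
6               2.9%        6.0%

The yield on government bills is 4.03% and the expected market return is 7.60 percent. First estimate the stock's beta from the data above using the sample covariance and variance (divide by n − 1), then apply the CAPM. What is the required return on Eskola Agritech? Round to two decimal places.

4.81%

Mean R_i = (-3.7 − 2.6 − 1.2 + 1.3 − 0.4 + 2.9) / 6 = -0.6167%
Mean R_m = (2.2 − 6.9 − 7.4 + 9.1 − 1.3 + 6.0) / 6 = 0.2833%
Σ(R_i − R̄_i)(R_m − R̄_m) = 49.4783  ⇒  Cov = 49.4783 / 5 = 9.8957
Σ(R_m − R̄_m)² = 227.2283  ⇒  Var(R_m) = 227.2283 / 5 = 45.4457
β = Cov / Var(R_m) = 9.8957 / 45.4457 = 0.2177
MRP = 7.60% − 4.03% = 3.57%
E(R) = R_f + β × MRP = 4.03% + 0.2177 × 3.57% = 4.81%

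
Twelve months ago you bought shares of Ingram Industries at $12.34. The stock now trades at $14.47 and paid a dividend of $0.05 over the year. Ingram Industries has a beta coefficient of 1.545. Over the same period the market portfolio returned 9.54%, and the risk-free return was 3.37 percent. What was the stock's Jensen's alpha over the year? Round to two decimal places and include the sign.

+4.76%

Realised HPR = (P1 + D1 − P0) / P0 = (14.47 + 0.05 − 12.34) / 12.34 = 2.18 / 12.34 = 17.6661%
MRP = 9.54% − 3.37% = 6.17%
CAPM required = R_f + β·MRP = 3.37% + 1.545 × 6.17% = 12.90265%
α = realised − required = 17.6661% − 12.90265% = +4.76%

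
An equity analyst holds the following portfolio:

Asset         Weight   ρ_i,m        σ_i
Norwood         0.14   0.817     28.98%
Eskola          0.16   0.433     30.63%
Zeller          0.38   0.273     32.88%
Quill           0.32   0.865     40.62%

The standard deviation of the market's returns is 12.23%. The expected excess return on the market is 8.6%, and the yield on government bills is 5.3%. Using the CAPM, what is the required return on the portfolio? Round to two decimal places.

19.43%

β_Norwood = 0.817 × 28.98% / 12.23% = 1.9359
β_Eskola = 0.433 × 30.63% / 12.23% = 1.0844
β_Zeller = 0.273 × 32.88% / 12.23% = 0.7340
β_Quill = 0.865 × 40.62% / 12.23% = 2.8730
β_P = Σ w_i β_i = 0.14×1.9359 + 0.16×1.0844 + 0.38×0.7340 + 0.32×2.8730 = 1.6428
E(R_P) = R_f + β_P × MRP = 5.3% + 1.6428 × 8.6% = 19.43%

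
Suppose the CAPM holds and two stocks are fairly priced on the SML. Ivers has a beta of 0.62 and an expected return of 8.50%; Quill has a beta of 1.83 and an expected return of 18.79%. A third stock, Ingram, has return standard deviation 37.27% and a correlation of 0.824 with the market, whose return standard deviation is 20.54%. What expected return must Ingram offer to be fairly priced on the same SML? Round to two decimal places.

MRP = (18.79% − 8.50%) / (1.83 − 0.62) = 8.5041%
R_f = 8.50% − 0.62 × 8.5041% = 3.2275%
β_Ingram = ρ·σ_i/σ_m = 0.824 × 37.27 / 20.54 = 1.4952
E(R_Ingram) = R_f + β × MRP = 3.2275% + 1.4952 × 8.5041% = 15.94%

15.94%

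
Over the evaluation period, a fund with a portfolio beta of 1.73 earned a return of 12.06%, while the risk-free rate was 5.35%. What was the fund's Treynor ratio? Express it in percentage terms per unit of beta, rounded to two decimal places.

3.88%

Treynor = (R_P − R_f) / β_P = (12.06% − 5.35%) / 1.7300 = 6.71% / 1.7300 = 3.88%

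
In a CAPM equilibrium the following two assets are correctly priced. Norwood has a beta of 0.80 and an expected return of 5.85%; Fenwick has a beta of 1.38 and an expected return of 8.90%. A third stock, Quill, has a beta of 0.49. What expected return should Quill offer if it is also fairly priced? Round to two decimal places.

MRP (SML slope) = (8.90% − 5.85%) / (1.38 − 0.80) = 3.05% / 0.58 = 5.2586%
R_f (intercept) = 5.85% − 0.80 × 5.2586% = 1.6431%
E(R_Quill) = R_f + β × MRP = 1.6431% + 0.49 × 5.2586% = 4.22%

4.22%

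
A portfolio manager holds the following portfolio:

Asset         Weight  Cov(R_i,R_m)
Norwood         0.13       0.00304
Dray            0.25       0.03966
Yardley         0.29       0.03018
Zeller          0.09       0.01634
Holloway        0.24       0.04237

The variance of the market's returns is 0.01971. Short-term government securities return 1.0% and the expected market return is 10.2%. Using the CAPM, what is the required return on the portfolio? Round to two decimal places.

β_Norwood = 0.00304 / 0.01971 = 0.1542
β_Dray = 0.03966 / 0.01971 = 2.0122
β_Yardley = 0.03018 / 0.01971 = 1.5312
β_Zeller = 0.01634 / 0.01971 = 0.8290
β_Holloway = 0.04237 / 0.01971 = 2.1497
β_P = Σ w_i β_i = 0.13×0.1542 + 0.25×2.0122 + 0.29×1.5312 + 0.09×0.8290 + 0.24×2.1497 = 1.5577
MRP = 10.2% − 1.0% = 9.20%
E(R_P) = R_f + β_P × MRP = 1.0% + 1.5577 × 9.2% = 15.33%

15.33%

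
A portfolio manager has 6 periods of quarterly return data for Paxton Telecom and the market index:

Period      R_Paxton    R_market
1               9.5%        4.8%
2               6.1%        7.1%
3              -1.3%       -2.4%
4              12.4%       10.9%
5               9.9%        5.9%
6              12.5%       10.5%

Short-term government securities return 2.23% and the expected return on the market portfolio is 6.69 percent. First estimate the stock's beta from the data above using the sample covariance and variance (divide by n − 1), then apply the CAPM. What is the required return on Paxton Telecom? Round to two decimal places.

6.63%

Mean R_i = (9.5 + 6.1 − 1.3 + 12.4 + 9.9 + 12.5) / 6 = 8.1833%
Mean R_m = (4.8 + 7.1 − 2.4 + 10.9 + 5.9 + 10.5) / 6 = 6.1333%
Σ(R_i − R̄_i)(R_m − R̄_m) = 115.7033  ⇒  Cov = 115.7033 / 5 = 23.1407
Σ(R_m − R̄_m)² = 117.3733  ⇒  Var(R_m) = 117.3733 / 5 = 23.4747
β = Cov / Var(R_m) = 23.1407 / 23.4747 = 0.9858
MRP = 6.69% − 2.23% = 4.46%
E(R) = R_f + β × MRP = 2.23% + 0.9858 × 4.46% = 6.63%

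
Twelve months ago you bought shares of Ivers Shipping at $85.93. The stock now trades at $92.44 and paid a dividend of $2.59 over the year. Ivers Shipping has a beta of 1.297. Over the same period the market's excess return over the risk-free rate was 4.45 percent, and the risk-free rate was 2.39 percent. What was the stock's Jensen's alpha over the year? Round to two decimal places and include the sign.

Realised HPR = (P1 + D1 − P0) / P0 = (92.44 + 2.59 − 85.93) / 85.93 = 9.10 / 85.93 = 10.5900%
CAPM required = R_f + β·MRP = 2.39% + 1.297 × 4.45% = 8.16165%
α = realised − required = 10.5900% − 8.16165% = +2.43%

+2.43%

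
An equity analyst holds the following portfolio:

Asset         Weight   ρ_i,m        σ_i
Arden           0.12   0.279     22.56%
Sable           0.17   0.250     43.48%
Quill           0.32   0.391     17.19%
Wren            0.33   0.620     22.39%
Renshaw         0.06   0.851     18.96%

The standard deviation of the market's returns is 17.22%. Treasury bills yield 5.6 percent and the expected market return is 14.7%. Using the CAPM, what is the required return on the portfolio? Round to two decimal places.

β_Arden = 0.279 × 22.56% / 17.22% = 0.3655
β_Sable = 0.250 × 43.48% / 17.22% = 0.6312
β_Quill = 0.391 × 17.19% / 17.22% = 0.3903
β_Wren = 0.620 × 22.39% / 17.22% = 0.8061
β_Renshaw = 0.851 × 18.96% / 17.22% = 0.9370
β_P = Σ w_i β_i = 0.12×0.3655 + 0.17×0.6312 + 0.32×0.3903 + 0.33×0.8061 + 0.06×0.9370 = 0.5983
MRP = 14.7% − 5.6% = 9.10%
E(R_P) = R_f + β_P × MRP = 5.6% + 0.5983 × 9.1% = 11.04%

11.04%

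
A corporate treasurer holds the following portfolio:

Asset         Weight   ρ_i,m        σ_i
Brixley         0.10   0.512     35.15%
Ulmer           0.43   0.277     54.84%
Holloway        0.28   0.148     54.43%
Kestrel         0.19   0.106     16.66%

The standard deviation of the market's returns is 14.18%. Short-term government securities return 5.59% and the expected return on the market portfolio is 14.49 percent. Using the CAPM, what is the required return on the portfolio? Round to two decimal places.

β_Brixley = 0.512 × 35.15% / 14.18% = 1.2692
β_Ulmer = 0.277 × 54.84% / 14.18% = 1.0713
β_Holloway = 0.148 × 54.43% / 14.18% = 0.5681
β_Kestrel = 0.106 × 16.66% / 14.18% = 0.1245
β_P = Σ w_i β_i = 0.10×1.2692 + 0.43×1.0713 + 0.28×0.5681 + 0.19×0.1245 = 0.7703
MRP = 14.49% − 5.59% = 8.90%
E(R_P) = R_f + β_P × MRP = 5.59% + 0.7703 × 8.90% = 12.45%

12.45%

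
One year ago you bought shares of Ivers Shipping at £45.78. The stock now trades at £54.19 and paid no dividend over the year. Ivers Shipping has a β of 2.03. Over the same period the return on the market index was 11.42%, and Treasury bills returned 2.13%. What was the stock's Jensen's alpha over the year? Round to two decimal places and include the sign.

Realised HPR = (P1 + D1 − P0) / P0 = (54.19 + 0.00 − 45.78) / 45.78 = 8.41 / 45.78 = 18.3705%
MRP = 11.42% − 2.13% = 9.29%
CAPM required = R_f + β·MRP = 2.13% + 2.03 × 9.29% = 20.9887%
α = realised − required = 18.3705% − 20.9887% = -2.62%

-2.62%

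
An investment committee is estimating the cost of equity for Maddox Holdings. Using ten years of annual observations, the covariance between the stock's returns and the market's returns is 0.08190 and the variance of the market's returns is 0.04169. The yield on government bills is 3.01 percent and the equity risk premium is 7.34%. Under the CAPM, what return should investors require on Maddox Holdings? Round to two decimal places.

β = Cov(R_i, R_m) / Var(R_m) = 0.08190 / 0.04169 = 1.9645
E(R) = R_f + β × MRP = 3.01% + 1.9645 × 7.34% = 17.43%

17.43%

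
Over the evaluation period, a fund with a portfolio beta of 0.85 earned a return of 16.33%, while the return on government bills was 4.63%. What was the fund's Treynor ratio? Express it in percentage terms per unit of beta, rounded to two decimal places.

13.76%

Treynor = (R_P − R_f) / β_P = (16.33% − 4.63%) / 0.8500 = 11.70% / 0.8500 = 13.76%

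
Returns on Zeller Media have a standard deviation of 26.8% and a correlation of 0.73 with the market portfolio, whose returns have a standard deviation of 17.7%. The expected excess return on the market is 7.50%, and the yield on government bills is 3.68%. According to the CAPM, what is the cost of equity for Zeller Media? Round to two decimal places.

β = ρ × σ_i / σ_m = 0.73 × 26.8% / 17.7% = 1.1053
E(R) = 3.68% + 1.1053 × 7.50% = 11.97%

11.97%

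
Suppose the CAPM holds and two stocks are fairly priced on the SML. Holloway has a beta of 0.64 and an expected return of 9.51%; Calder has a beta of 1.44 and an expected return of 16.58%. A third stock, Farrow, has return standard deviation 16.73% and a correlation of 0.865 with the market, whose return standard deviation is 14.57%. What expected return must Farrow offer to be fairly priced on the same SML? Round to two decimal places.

12.63%

MRP = (16.58% − 9.51%) / (1.44 − 0.64) = 8.8375%
R_f = 9.51% − 0.64 × 8.8375% = 3.8540%
β_Farrow = ρ·σ_i/σ_m = 0.865 × 16.73 / 14.57 = 0.9932
E(R_Farrow) = R_f + β × MRP = 3.8540% + 0.9932 × 8.8375% = 12.63%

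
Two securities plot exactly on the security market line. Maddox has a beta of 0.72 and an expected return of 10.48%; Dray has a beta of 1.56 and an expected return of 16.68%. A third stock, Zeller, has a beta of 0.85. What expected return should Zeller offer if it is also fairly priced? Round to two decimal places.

11.44%

MRP (SML slope) = (16.68% − 10.48%) / (1.56 − 0.72) = 6.20% / 0.84 = 7.3810%
R_f (intercept) = 10.48% − 0.72 × 7.3810% = 5.1657%
E(R_Zeller) = R_f + β × MRP = 5.1657% + 0.85 × 7.3810% = 11.44%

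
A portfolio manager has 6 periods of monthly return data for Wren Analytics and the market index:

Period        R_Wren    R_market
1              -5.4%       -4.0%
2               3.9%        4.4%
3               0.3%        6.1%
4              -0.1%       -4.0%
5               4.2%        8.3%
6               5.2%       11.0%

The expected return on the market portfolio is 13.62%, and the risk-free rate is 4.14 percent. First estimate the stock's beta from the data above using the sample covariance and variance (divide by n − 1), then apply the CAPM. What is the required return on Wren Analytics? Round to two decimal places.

9.07%

Mean R_i = (-5.4 + 3.9 + 0.3 − 0.1 + 4.2 + 5.2) / 6 = 1.3500%
Mean R_m = (-4.0 + 4.4 + 6.1 − 4.0 + 8.3 + 11.0) / 6 = 3.6333%
Σ(R_i − R̄_i)(R_m − R̄_m) = 103.6200  ⇒  Cov = 103.6200 / 5 = 20.7240
Σ(R_m − R̄_m)² = 199.2533  ⇒  Var(R_m) = 199.2533 / 5 = 39.8507
β = Cov / Var(R_m) = 20.7240 / 39.8507 = 0.5200
MRP = 13.62% − 4.14% = 9.48%
E(R) = R_f + β × MRP = 4.14% + 0.5200 × 9.48% = 9.07%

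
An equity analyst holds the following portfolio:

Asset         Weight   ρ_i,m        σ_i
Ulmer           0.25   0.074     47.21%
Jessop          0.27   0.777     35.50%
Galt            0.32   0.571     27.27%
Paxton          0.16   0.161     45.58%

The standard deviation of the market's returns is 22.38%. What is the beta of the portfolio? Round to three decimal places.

β_Ulmer = 0.074 × 47.21% / 22.38% = 0.1561
β_Jessop = 0.777 × 35.50% / 22.38% = 1.2325
β_Galt = 0.571 × 27.27% / 22.38% = 0.6958
β_Paxton = 0.161 × 45.58% / 22.38% = 0.3279
β_P = Σ w_i β_i = 0.25×0.1561 + 0.27×1.2325 + 0.32×0.6958 + 0.16×0.3279 = 0.6469

0.647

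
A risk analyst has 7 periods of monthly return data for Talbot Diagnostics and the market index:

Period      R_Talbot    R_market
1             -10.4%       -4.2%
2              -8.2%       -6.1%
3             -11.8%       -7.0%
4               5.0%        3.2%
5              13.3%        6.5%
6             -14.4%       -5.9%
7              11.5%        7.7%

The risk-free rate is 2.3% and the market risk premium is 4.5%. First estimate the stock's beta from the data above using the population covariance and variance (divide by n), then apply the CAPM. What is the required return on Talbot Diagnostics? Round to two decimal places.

10.36%

Mean R_i = (-10.4 − 8.2 − 11.8 + 5.0 + 13.3 − 14.4 + 11.5) / 7 = -2.1429%
Mean R_m = (-4.2 − 6.1 − 7.0 + 3.2 + 6.5 − 5.9 + 7.7) / 7 = -0.8286%
Σ(R_i − R̄_i)(R_m − R̄_m) = 439.8314  ⇒  Cov = 439.8314 / 7 = 62.8331
Σ(R_m − R̄_m)² = 245.6343  ⇒  Var(R_m) = 245.6343 / 7 = 35.0906
β = Cov / Var(R_m) = 62.8331 / 35.0906 = 1.7906
E(R) = R_f + β × MRP = 2.3% + 1.7906 × 4.5% = 10.36%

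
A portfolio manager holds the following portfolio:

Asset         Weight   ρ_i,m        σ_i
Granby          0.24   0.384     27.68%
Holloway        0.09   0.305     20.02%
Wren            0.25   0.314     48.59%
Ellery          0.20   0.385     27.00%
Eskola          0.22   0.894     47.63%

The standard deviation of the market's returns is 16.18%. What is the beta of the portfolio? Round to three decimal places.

β_Granby = 0.384 × 27.68% / 16.18% = 0.6569
β_Holloway = 0.305 × 20.02% / 16.18% = 0.3774
β_Wren = 0.314 × 48.59% / 16.18% = 0.9430
β_Ellery = 0.385 × 27.00% / 16.18% = 0.6425
β_Eskola = 0.894 × 47.63% / 16.18% = 2.6317
β_P = Σ w_i β_i = 0.24×0.6569 + 0.09×0.3774 + 0.25×0.9430 + 0.20×0.6425 + 0.22×2.6317 = 1.1348

1.135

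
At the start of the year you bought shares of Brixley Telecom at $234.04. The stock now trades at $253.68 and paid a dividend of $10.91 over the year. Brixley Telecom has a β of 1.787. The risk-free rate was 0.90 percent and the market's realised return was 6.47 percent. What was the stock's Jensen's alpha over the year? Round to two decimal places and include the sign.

Realised HPR = (P1 + D1 − P0) / P0 = (253.68 + 10.91 − 234.04) / 234.04 = 30.55 / 234.04 = 13.0533%
MRP = 6.47% − 0.90% = 5.57%
CAPM required = R_f + β·MRP = 0.90% + 1.787 × 5.57% = 10.85359%
α = realised − required = 13.0533% − 10.85359% = +2.20%

+2.20%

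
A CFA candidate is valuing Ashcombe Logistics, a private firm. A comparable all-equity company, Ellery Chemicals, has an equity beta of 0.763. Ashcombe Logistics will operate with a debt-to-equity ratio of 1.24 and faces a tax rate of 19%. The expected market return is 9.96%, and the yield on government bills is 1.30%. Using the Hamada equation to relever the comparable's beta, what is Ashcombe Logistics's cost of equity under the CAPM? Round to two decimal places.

β_L = β_U × [1 + (1 − t)(D/E)] = 0.763 × [1 + (1 − 0.19) × 1.24]
    = 0.763 × [1 + 0.81 × 1.24] = 0.763 × 2.0044 = 1.5294
MRP = 9.96% − 1.30% = 8.66%
E(R) = R_f + β_L × MRP = 1.30% + 1.5294 × 8.66% = 14.54%

14.54%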